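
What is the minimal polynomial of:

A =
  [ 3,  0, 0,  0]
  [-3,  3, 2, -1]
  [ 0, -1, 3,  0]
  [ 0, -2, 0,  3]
x^3 - 9*x^2 + 27*x - 27

The characteristic polynomial is χ_A(x) = (x - 3)^4, so the eigenvalues are known. The minimal polynomial is
  m_A(x) = Π_λ (x − λ)^{k_λ}
where k_λ is the size of the *largest* Jordan block for λ (equivalently, the smallest k with (A − λI)^k v = 0 for every generalised eigenvector v of λ).

  λ = 3: largest Jordan block has size 3, contributing (x − 3)^3

So m_A(x) = (x - 3)^3 = x^3 - 9*x^2 + 27*x - 27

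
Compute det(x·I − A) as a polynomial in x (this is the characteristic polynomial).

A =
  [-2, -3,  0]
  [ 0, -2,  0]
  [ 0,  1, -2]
x^3 + 6*x^2 + 12*x + 8

Expanding det(x·I − A) (e.g. by cofactor expansion or by noting that A is similar to its Jordan form J, which has the same characteristic polynomial as A) gives
  χ_A(x) = x^3 + 6*x^2 + 12*x + 8
which factors as (x + 2)^3. The eigenvalues (with algebraic multiplicities) are λ = -2 with multiplicity 3.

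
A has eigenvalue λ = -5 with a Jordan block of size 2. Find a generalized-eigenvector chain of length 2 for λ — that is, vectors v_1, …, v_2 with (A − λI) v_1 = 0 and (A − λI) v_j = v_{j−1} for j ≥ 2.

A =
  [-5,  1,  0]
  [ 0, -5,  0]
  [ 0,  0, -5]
A Jordan chain for λ = -5 of length 2:
v_1 = (1, 0, 0)ᵀ
v_2 = (0, 1, 0)ᵀ

Let N = A − (-5)·I. We want v_2 with N^2 v_2 = 0 but N^1 v_2 ≠ 0; then v_{j-1} := N · v_j for j = 2, …, 2.

Pick v_2 = (0, 1, 0)ᵀ.
Then v_1 = N · v_2 = (1, 0, 0)ᵀ.

Sanity check: (A − (-5)·I) v_1 = (0, 0, 0)ᵀ = 0. ✓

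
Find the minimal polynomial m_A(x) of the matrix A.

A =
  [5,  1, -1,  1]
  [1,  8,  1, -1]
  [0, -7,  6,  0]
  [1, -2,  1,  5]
x^3 - 18*x^2 + 108*x - 216

The characteristic polynomial is χ_A(x) = (x - 6)^4, so the eigenvalues are known. The minimal polynomial is
  m_A(x) = Π_λ (x − λ)^{k_λ}
where k_λ is the size of the *largest* Jordan block for λ (equivalently, the smallest k with (A − λI)^k v = 0 for every generalised eigenvector v of λ).

  λ = 6: largest Jordan block has size 3, contributing (x − 6)^3

So m_A(x) = (x - 6)^3 = x^3 - 18*x^2 + 108*x - 216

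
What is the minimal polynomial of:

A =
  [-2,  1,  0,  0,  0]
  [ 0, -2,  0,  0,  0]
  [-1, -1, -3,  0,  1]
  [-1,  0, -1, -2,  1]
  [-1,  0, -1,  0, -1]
x^2 + 4*x + 4

The characteristic polynomial is χ_A(x) = (x + 2)^5, so the eigenvalues are known. The minimal polynomial is
  m_A(x) = Π_λ (x − λ)^{k_λ}
where k_λ is the size of the *largest* Jordan block for λ (equivalently, the smallest k with (A − λI)^k v = 0 for every generalised eigenvector v of λ).

  λ = -2: largest Jordan block has size 2, contributing (x + 2)^2

So m_A(x) = (x + 2)^2 = x^2 + 4*x + 4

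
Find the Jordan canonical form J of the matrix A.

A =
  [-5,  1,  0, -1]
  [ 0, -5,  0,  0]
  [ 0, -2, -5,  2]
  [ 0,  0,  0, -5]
J_2(-5) ⊕ J_1(-5) ⊕ J_1(-5)

The characteristic polynomial is
  det(x·I − A) = x^4 + 20*x^3 + 150*x^2 + 500*x + 625 = (x + 5)^4

Eigenvalues and multiplicities (the geometric multiplicity of λ is n − rank(A − λI), which equals the number of Jordan blocks for λ):
  λ = -5: algebraic multiplicity = 4, geometric multiplicity = 3

Determining the block sizes for each eigenvalue:
  λ = -5: 3 blocks summing to 4 forces exactly one block of size 2 and the rest size 1 → block sizes [2, 1, 1]

Assembling the blocks gives a Jordan form
J =
  [-5,  1,  0,  0]
  [ 0, -5,  0,  0]
  [ 0,  0, -5,  0]
  [ 0,  0,  0, -5]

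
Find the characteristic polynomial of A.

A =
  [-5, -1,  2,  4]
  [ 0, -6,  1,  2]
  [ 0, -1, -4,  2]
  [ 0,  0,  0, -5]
x^4 + 20*x^3 + 150*x^2 + 500*x + 625

Expanding det(x·I − A) (e.g. by cofactor expansion or by noting that A is similar to its Jordan form J, which has the same characteristic polynomial as A) gives
  χ_A(x) = x^4 + 20*x^3 + 150*x^2 + 500*x + 625
which factors as (x + 5)^4. The eigenvalues (with algebraic multiplicities) are λ = -5 with multiplicity 4.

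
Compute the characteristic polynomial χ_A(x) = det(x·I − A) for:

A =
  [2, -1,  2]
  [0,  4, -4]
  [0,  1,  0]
x^3 - 6*x^2 + 12*x - 8

Expanding det(x·I − A) (e.g. by cofactor expansion or by noting that A is similar to its Jordan form J, which has the same characteristic polynomial as A) gives
  χ_A(x) = x^3 - 6*x^2 + 12*x - 8
which factors as (x - 2)^3. The eigenvalues (with algebraic multiplicities) are λ = 2 with multiplicity 3.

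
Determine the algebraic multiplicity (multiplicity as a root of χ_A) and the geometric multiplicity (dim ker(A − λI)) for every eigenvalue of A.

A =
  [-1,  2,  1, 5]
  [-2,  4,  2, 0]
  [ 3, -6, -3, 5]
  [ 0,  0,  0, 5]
λ = 0: alg = 3, geom = 2; λ = 5: alg = 1, geom = 1

Step 1 — factor the characteristic polynomial to read off the algebraic multiplicities:
  χ_A(x) = x^3*(x - 5)

Step 2 — compute geometric multiplicities via the rank-nullity identity g(λ) = n − rank(A − λI):
  rank(A − (0)·I) = 2, so dim ker(A − (0)·I) = n − 2 = 2
  rank(A − (5)·I) = 3, so dim ker(A − (5)·I) = n − 3 = 1

Summary:
  λ = 0: algebraic multiplicity = 3, geometric multiplicity = 2
  λ = 5: algebraic multiplicity = 1, geometric multiplicity = 1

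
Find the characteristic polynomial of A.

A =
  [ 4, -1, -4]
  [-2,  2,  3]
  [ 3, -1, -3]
x^3 - 3*x^2 + 3*x - 1

Expanding det(x·I − A) (e.g. by cofactor expansion or by noting that A is similar to its Jordan form J, which has the same characteristic polynomial as A) gives
  χ_A(x) = x^3 - 3*x^2 + 3*x - 1
which factors as (x - 1)^3. The eigenvalues (with algebraic multiplicities) are λ = 1 with multiplicity 3.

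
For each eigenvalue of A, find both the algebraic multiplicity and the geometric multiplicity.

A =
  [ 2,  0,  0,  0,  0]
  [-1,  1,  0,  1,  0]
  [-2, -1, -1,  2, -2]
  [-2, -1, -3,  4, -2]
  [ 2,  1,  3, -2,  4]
λ = 2: alg = 5, geom = 3

Step 1 — factor the characteristic polynomial to read off the algebraic multiplicities:
  χ_A(x) = (x - 2)^5

Step 2 — compute geometric multiplicities via the rank-nullity identity g(λ) = n − rank(A − λI):
  rank(A − (2)·I) = 2, so dim ker(A − (2)·I) = n − 2 = 3

Summary:
  λ = 2: algebraic multiplicity = 5, geometric multiplicity = 3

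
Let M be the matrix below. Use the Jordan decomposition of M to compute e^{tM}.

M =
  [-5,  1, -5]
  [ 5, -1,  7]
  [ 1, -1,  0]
e^{tM} =
  [9*t^2*exp(-2*t)/2 - 3*t*exp(-2*t) + exp(-2*t), 3*t^2*exp(-2*t)/2 + t*exp(-2*t), 6*t^2*exp(-2*t) - 5*t*exp(-2*t)]
  [-3*t^2*exp(-2*t)/2 + 5*t*exp(-2*t), -t^2*exp(-2*t)/2 + t*exp(-2*t) + exp(-2*t), -2*t^2*exp(-2*t) + 7*t*exp(-2*t)]
  [-3*t^2*exp(-2*t) + t*exp(-2*t), -t^2*exp(-2*t) - t*exp(-2*t), -4*t^2*exp(-2*t) + 2*t*exp(-2*t) + exp(-2*t)]

Strategy: write M = P · J · P⁻¹ where J is a Jordan canonical form, so e^{tM} = P · e^{tJ} · P⁻¹, and e^{tJ} can be computed block-by-block.

M has Jordan form
J =
  [-2,  1,  0]
  [ 0, -2,  1]
  [ 0,  0, -2]
(up to reordering of blocks).

Per-block formulas:
  For a 3×3 Jordan block J_3(-2): exp(t · J_3(-2)) = e^(-2t)·(I + t·N + (t^2/2)·N^2), where N is the 3×3 nilpotent shift.

After assembling e^{tJ} and conjugating by P, we get:

e^{tM} =
  [9*t^2*exp(-2*t)/2 - 3*t*exp(-2*t) + exp(-2*t), 3*t^2*exp(-2*t)/2 + t*exp(-2*t), 6*t^2*exp(-2*t) - 5*t*exp(-2*t)]
  [-3*t^2*exp(-2*t)/2 + 5*t*exp(-2*t), -t^2*exp(-2*t)/2 + t*exp(-2*t) + exp(-2*t), -2*t^2*exp(-2*t) + 7*t*exp(-2*t)]
  [-3*t^2*exp(-2*t) + t*exp(-2*t), -t^2*exp(-2*t) - t*exp(-2*t), -4*t^2*exp(-2*t) + 2*t*exp(-2*t) + exp(-2*t)]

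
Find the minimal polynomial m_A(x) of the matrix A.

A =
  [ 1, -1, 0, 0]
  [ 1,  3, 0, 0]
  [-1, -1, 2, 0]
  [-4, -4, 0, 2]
x^2 - 4*x + 4

The characteristic polynomial is χ_A(x) = (x - 2)^4, so the eigenvalues are known. The minimal polynomial is
  m_A(x) = Π_λ (x − λ)^{k_λ}
where k_λ is the size of the *largest* Jordan block for λ (equivalently, the smallest k with (A − λI)^k v = 0 for every generalised eigenvector v of λ).

  λ = 2: largest Jordan block has size 2, contributing (x − 2)^2

So m_A(x) = (x - 2)^2 = x^2 - 4*x + 4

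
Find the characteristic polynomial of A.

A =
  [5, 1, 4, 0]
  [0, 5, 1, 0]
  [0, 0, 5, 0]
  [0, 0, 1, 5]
x^4 - 20*x^3 + 150*x^2 - 500*x + 625

Expanding det(x·I − A) (e.g. by cofactor expansion or by noting that A is similar to its Jordan form J, which has the same characteristic polynomial as A) gives
  χ_A(x) = x^4 - 20*x^3 + 150*x^2 - 500*x + 625
which factors as (x - 5)^4. The eigenvalues (with algebraic multiplicities) are λ = 5 with multiplicity 4.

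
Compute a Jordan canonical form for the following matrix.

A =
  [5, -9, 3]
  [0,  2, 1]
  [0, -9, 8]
J_2(5) ⊕ J_1(5)

The characteristic polynomial is
  det(x·I − A) = x^3 - 15*x^2 + 75*x - 125 = (x - 5)^3

Eigenvalues and multiplicities (the geometric multiplicity of λ is n − rank(A − λI), which equals the number of Jordan blocks for λ):
  λ = 5: algebraic multiplicity = 3, geometric multiplicity = 2

Determining the block sizes for each eigenvalue:
  λ = 5: 2 blocks summing to 3 forces exactly one block of size 2 and the rest size 1 → block sizes [2, 1]

Assembling the blocks gives a Jordan form
J =
  [5, 1, 0]
  [0, 5, 0]
  [0, 0, 5]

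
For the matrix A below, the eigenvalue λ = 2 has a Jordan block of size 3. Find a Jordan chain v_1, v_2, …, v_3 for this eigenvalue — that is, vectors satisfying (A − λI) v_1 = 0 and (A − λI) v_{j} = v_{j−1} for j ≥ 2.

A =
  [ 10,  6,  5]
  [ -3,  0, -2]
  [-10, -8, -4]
A Jordan chain for λ = 2 of length 3:
v_1 = (-4, 2, 4)ᵀ
v_2 = (8, -3, -10)ᵀ
v_3 = (1, 0, 0)ᵀ

Let N = A − (2)·I. We want v_3 with N^3 v_3 = 0 but N^2 v_3 ≠ 0; then v_{j-1} := N · v_j for j = 3, …, 2.

Pick v_3 = (1, 0, 0)ᵀ.
Then v_2 = N · v_3 = (8, -3, -10)ᵀ.
Then v_1 = N · v_2 = (-4, 2, 4)ᵀ.

Sanity check: (A − (2)·I) v_1 = (0, 0, 0)ᵀ = 0. ✓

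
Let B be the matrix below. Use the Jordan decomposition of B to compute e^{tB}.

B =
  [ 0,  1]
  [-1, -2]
e^{tB} =
  [t*exp(-t) + exp(-t), t*exp(-t)]
  [-t*exp(-t), -t*exp(-t) + exp(-t)]

Strategy: write B = P · J · P⁻¹ where J is a Jordan canonical form, so e^{tB} = P · e^{tJ} · P⁻¹, and e^{tJ} can be computed block-by-block.

B has Jordan form
J =
  [-1,  1]
  [ 0, -1]
(up to reordering of blocks).

Per-block formulas:
  For a 2×2 Jordan block J_2(-1): exp(t · J_2(-1)) = e^(-1t)·(I + t·N), where N is the 2×2 nilpotent shift.

After assembling e^{tJ} and conjugating by P, we get:

e^{tB} =
  [t*exp(-t) + exp(-t), t*exp(-t)]
  [-t*exp(-t), -t*exp(-t) + exp(-t)]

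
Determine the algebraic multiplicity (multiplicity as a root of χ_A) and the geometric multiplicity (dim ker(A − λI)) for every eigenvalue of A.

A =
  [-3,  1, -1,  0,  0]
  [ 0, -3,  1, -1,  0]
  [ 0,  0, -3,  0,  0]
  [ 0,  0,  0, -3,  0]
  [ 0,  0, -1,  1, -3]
λ = -3: alg = 5, geom = 3

Step 1 — factor the characteristic polynomial to read off the algebraic multiplicities:
  χ_A(x) = (x + 3)^5

Step 2 — compute geometric multiplicities via the rank-nullity identity g(λ) = n − rank(A − λI):
  rank(A − (-3)·I) = 2, so dim ker(A − (-3)·I) = n − 2 = 3

Summary:
  λ = -3: algebraic multiplicity = 5, geometric multiplicity = 3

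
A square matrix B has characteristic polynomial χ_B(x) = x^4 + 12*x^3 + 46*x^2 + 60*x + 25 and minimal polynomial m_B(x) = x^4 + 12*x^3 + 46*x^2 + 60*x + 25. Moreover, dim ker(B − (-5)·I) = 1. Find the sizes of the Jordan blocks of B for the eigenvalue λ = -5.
Block sizes for λ = -5: [2]

Step 1 — from the characteristic polynomial, algebraic multiplicity of λ = -5 is 2. From dim ker(B − (-5)·I) = 1, there are exactly 1 Jordan blocks for λ = -5.
Step 2 — from the minimal polynomial, the factor (x + 5)^2 tells us the largest block for λ = -5 has size 2.
Step 3 — with total size 2, 1 blocks, and largest block 2, the block sizes (in nonincreasing order) are [2].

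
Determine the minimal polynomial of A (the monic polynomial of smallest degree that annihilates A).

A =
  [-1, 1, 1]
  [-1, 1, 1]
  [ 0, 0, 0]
x^2

The characteristic polynomial is χ_A(x) = x^3, so the eigenvalues are known. The minimal polynomial is
  m_A(x) = Π_λ (x − λ)^{k_λ}
where k_λ is the size of the *largest* Jordan block for λ (equivalently, the smallest k with (A − λI)^k v = 0 for every generalised eigenvector v of λ).

  λ = 0: largest Jordan block has size 2, contributing (x − 0)^2

So m_A(x) = x^2 = x^2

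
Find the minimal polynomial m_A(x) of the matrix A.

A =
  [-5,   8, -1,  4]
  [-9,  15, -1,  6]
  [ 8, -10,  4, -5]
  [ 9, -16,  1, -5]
x^4 - 9*x^3 + 30*x^2 - 44*x + 24

The characteristic polynomial is χ_A(x) = (x - 3)*(x - 2)^3, so the eigenvalues are known. The minimal polynomial is
  m_A(x) = Π_λ (x − λ)^{k_λ}
where k_λ is the size of the *largest* Jordan block for λ (equivalently, the smallest k with (A − λI)^k v = 0 for every generalised eigenvector v of λ).

  λ = 2: largest Jordan block has size 3, contributing (x − 2)^3
  λ = 3: largest Jordan block has size 1, contributing (x − 3)

So m_A(x) = (x - 3)*(x - 2)^3 = x^4 - 9*x^3 + 30*x^2 - 44*x + 24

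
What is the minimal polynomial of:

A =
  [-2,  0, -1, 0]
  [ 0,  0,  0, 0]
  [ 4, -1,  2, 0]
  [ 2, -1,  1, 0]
x^3

The characteristic polynomial is χ_A(x) = x^4, so the eigenvalues are known. The minimal polynomial is
  m_A(x) = Π_λ (x − λ)^{k_λ}
where k_λ is the size of the *largest* Jordan block for λ (equivalently, the smallest k with (A − λI)^k v = 0 for every generalised eigenvector v of λ).

  λ = 0: largest Jordan block has size 3, contributing (x − 0)^3

So m_A(x) = x^3 = x^3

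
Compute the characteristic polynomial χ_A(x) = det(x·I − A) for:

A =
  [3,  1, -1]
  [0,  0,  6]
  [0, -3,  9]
x^3 - 12*x^2 + 45*x - 54

Expanding det(x·I − A) (e.g. by cofactor expansion or by noting that A is similar to its Jordan form J, which has the same characteristic polynomial as A) gives
  χ_A(x) = x^3 - 12*x^2 + 45*x - 54
which factors as (x - 6)*(x - 3)^2. The eigenvalues (with algebraic multiplicities) are λ = 3 with multiplicity 2, λ = 6 with multiplicity 1.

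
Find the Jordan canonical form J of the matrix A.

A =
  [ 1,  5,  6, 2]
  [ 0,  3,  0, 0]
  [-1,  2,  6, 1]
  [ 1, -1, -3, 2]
J_2(3) ⊕ J_2(3)

The characteristic polynomial is
  det(x·I − A) = x^4 - 12*x^3 + 54*x^2 - 108*x + 81 = (x - 3)^4

Eigenvalues and multiplicities (the geometric multiplicity of λ is n − rank(A − λI), which equals the number of Jordan blocks for λ):
  λ = 3: algebraic multiplicity = 4, geometric multiplicity = 2

Determining the block sizes for each eigenvalue:
  λ = 3: with am = 4 and gm = 2, the partition is not yet determined (e.g. several partitions of 4 into 2 parts exist). Let N = A − (3)·I. Computing rank(N^1) = 2, rank(N^2) = 0; the number of blocks of size ≥ j is rank(N^{j−1}) − rank(N^j), giving [2, 2]. So we have 2 block(s) of size 2 → block sizes [2, 2]

Assembling the blocks gives a Jordan form
J =
  [3, 1, 0, 0]
  [0, 3, 0, 0]
  [0, 0, 3, 1]
  [0, 0, 0, 3]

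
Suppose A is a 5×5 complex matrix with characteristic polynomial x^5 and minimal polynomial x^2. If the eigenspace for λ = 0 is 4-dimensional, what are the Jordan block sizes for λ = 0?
Block sizes for λ = 0: [2, 1, 1, 1]

Step 1 — from the characteristic polynomial, algebraic multiplicity of λ = 0 is 5. From dim ker(A − (0)·I) = 4, there are exactly 4 Jordan blocks for λ = 0.
Step 2 — from the minimal polynomial, the factor (x − 0)^2 tells us the largest block for λ = 0 has size 2.
Step 3 — with total size 5, 4 blocks, and largest block 2, the block sizes (in nonincreasing order) are [2, 1, 1, 1].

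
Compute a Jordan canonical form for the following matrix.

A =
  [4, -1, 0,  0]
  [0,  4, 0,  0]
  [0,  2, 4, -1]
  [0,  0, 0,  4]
J_2(4) ⊕ J_2(4)

The characteristic polynomial is
  det(x·I − A) = x^4 - 16*x^3 + 96*x^2 - 256*x + 256 = (x - 4)^4

Eigenvalues and multiplicities (the geometric multiplicity of λ is n − rank(A − λI), which equals the number of Jordan blocks for λ):
  λ = 4: algebraic multiplicity = 4, geometric multiplicity = 2

Determining the block sizes for each eigenvalue:
  λ = 4: with am = 4 and gm = 2, the partition is not yet determined (e.g. several partitions of 4 into 2 parts exist). Let N = A − (4)·I. Computing rank(N^1) = 2, rank(N^2) = 0; the number of blocks of size ≥ j is rank(N^{j−1}) − rank(N^j), giving [2, 2]. So we have 2 block(s) of size 2 → block sizes [2, 2]

Assembling the blocks gives a Jordan form
J =
  [4, 1, 0, 0]
  [0, 4, 0, 0]
  [0, 0, 4, 1]
  [0, 0, 0, 4]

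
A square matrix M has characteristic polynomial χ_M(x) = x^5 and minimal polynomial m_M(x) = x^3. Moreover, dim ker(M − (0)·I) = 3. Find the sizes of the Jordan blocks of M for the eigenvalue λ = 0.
Block sizes for λ = 0: [3, 1, 1]

Step 1 — from the characteristic polynomial, algebraic multiplicity of λ = 0 is 5. From dim ker(M − (0)·I) = 3, there are exactly 3 Jordan blocks for λ = 0.
Step 2 — from the minimal polynomial, the factor (x − 0)^3 tells us the largest block for λ = 0 has size 3.
Step 3 — with total size 5, 3 blocks, and largest block 3, the block sizes (in nonincreasing order) are [3, 1, 1].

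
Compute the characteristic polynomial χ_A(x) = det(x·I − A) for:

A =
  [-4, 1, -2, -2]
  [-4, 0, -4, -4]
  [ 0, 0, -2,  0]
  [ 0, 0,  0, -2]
x^4 + 8*x^3 + 24*x^2 + 32*x + 16

Expanding det(x·I − A) (e.g. by cofactor expansion or by noting that A is similar to its Jordan form J, which has the same characteristic polynomial as A) gives
  χ_A(x) = x^4 + 8*x^3 + 24*x^2 + 32*x + 16
which factors as (x + 2)^4. The eigenvalues (with algebraic multiplicities) are λ = -2 with multiplicity 4.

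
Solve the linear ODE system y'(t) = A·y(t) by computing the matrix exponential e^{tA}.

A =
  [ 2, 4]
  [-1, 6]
e^{tA} =
  [-2*t*exp(4*t) + exp(4*t), 4*t*exp(4*t)]
  [-t*exp(4*t), 2*t*exp(4*t) + exp(4*t)]

Strategy: write A = P · J · P⁻¹ where J is a Jordan canonical form, so e^{tA} = P · e^{tJ} · P⁻¹, and e^{tJ} can be computed block-by-block.

A has Jordan form
J =
  [4, 1]
  [0, 4]
(up to reordering of blocks).

Per-block formulas:
  For a 2×2 Jordan block J_2(4): exp(t · J_2(4)) = e^(4t)·(I + t·N), where N is the 2×2 nilpotent shift.

After assembling e^{tJ} and conjugating by P, we get:

e^{tA} =
  [-2*t*exp(4*t) + exp(4*t), 4*t*exp(4*t)]
  [-t*exp(4*t), 2*t*exp(4*t) + exp(4*t)]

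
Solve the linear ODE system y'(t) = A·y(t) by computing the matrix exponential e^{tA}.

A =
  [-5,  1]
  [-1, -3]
e^{tA} =
  [-t*exp(-4*t) + exp(-4*t), t*exp(-4*t)]
  [-t*exp(-4*t), t*exp(-4*t) + exp(-4*t)]

Strategy: write A = P · J · P⁻¹ where J is a Jordan canonical form, so e^{tA} = P · e^{tJ} · P⁻¹, and e^{tJ} can be computed block-by-block.

A has Jordan form
J =
  [-4,  1]
  [ 0, -4]
(up to reordering of blocks).

Per-block formulas:
  For a 2×2 Jordan block J_2(-4): exp(t · J_2(-4)) = e^(-4t)·(I + t·N), where N is the 2×2 nilpotent shift.

After assembling e^{tJ} and conjugating by P, we get:

e^{tA} =
  [-t*exp(-4*t) + exp(-4*t), t*exp(-4*t)]
  [-t*exp(-4*t), t*exp(-4*t) + exp(-4*t)]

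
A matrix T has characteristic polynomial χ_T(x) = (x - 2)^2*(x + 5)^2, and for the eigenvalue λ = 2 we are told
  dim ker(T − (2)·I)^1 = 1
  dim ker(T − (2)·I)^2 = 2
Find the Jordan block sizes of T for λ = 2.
Block sizes for λ = 2: [2]

From the dimensions of kernels of powers, the number of Jordan blocks of size at least j is d_j − d_{j−1} where d_j = dim ker(N^j) (with d_0 = 0). Computing the differences gives [1, 1].
The number of blocks of size exactly k is (#blocks of size ≥ k) − (#blocks of size ≥ k + 1), so the partition is: 1 block(s) of size 2.
In nonincreasing order the block sizes are [2].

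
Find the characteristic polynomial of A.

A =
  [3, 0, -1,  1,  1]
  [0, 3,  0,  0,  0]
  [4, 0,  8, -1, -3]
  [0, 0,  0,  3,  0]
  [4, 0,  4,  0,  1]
x^5 - 18*x^4 + 128*x^3 - 450*x^2 + 783*x - 540

Expanding det(x·I − A) (e.g. by cofactor expansion or by noting that A is similar to its Jordan form J, which has the same characteristic polynomial as A) gives
  χ_A(x) = x^5 - 18*x^4 + 128*x^3 - 450*x^2 + 783*x - 540
which factors as (x - 5)*(x - 4)*(x - 3)^3. The eigenvalues (with algebraic multiplicities) are λ = 3 with multiplicity 3, λ = 4 with multiplicity 1, λ = 5 with multiplicity 1.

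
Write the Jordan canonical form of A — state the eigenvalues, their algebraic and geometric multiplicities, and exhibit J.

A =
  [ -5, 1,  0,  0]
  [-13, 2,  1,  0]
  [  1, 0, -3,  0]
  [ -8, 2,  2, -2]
J_3(-2) ⊕ J_1(-2)

The characteristic polynomial is
  det(x·I − A) = x^4 + 8*x^3 + 24*x^2 + 32*x + 16 = (x + 2)^4

Eigenvalues and multiplicities (the geometric multiplicity of λ is n − rank(A − λI), which equals the number of Jordan blocks for λ):
  λ = -2: algebraic multiplicity = 4, geometric multiplicity = 2

Determining the block sizes for each eigenvalue:
  λ = -2: with am = 4 and gm = 2, the partition is not yet determined (e.g. several partitions of 4 into 2 parts exist). Let N = A − (-2)·I. Computing rank(N^1) = 2, rank(N^2) = 1, rank(N^3) = 0; the number of blocks of size ≥ j is rank(N^{j−1}) − rank(N^j), giving [2, 1, 1]. So we have 1 block(s) of size 3, 1 block(s) of size 1 → block sizes [3, 1]

Assembling the blocks gives a Jordan form
J =
  [-2,  1,  0,  0]
  [ 0, -2,  1,  0]
  [ 0,  0, -2,  0]
  [ 0,  0,  0, -2]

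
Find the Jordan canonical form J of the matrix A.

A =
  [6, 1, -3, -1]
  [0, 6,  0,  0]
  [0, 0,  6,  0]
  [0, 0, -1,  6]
J_3(6) ⊕ J_1(6)

The characteristic polynomial is
  det(x·I − A) = x^4 - 24*x^3 + 216*x^2 - 864*x + 1296 = (x - 6)^4

Eigenvalues and multiplicities (the geometric multiplicity of λ is n − rank(A − λI), which equals the number of Jordan blocks for λ):
  λ = 6: algebraic multiplicity = 4, geometric multiplicity = 2

Determining the block sizes for each eigenvalue:
  λ = 6: with am = 4 and gm = 2, the partition is not yet determined (e.g. several partitions of 4 into 2 parts exist). Let N = A − (6)·I. Computing rank(N^1) = 2, rank(N^2) = 1, rank(N^3) = 0; the number of blocks of size ≥ j is rank(N^{j−1}) − rank(N^j), giving [2, 1, 1]. So we have 1 block(s) of size 3, 1 block(s) of size 1 → block sizes [3, 1]

Assembling the blocks gives a Jordan form
J =
  [6, 1, 0, 0]
  [0, 6, 1, 0]
  [0, 0, 6, 0]
  [0, 0, 0, 6]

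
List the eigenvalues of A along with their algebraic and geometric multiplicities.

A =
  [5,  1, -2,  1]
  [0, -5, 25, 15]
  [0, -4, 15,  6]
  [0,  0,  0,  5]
λ = 5: alg = 4, geom = 2

Step 1 — factor the characteristic polynomial to read off the algebraic multiplicities:
  χ_A(x) = (x - 5)^4

Step 2 — compute geometric multiplicities via the rank-nullity identity g(λ) = n − rank(A − λI):
  rank(A − (5)·I) = 2, so dim ker(A − (5)·I) = n − 2 = 2

Summary:
  λ = 5: algebraic multiplicity = 4, geometric multiplicity = 2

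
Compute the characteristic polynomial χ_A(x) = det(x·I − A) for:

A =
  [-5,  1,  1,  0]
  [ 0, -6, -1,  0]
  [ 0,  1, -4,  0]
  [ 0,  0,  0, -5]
x^4 + 20*x^3 + 150*x^2 + 500*x + 625

Expanding det(x·I − A) (e.g. by cofactor expansion or by noting that A is similar to its Jordan form J, which has the same characteristic polynomial as A) gives
  χ_A(x) = x^4 + 20*x^3 + 150*x^2 + 500*x + 625
which factors as (x + 5)^4. The eigenvalues (with algebraic multiplicities) are λ = -5 with multiplicity 4.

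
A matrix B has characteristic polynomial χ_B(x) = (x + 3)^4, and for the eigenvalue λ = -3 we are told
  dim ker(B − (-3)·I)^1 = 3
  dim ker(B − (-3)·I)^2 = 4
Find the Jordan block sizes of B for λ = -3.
Block sizes for λ = -3: [2, 1, 1]

From the dimensions of kernels of powers, the number of Jordan blocks of size at least j is d_j − d_{j−1} where d_j = dim ker(N^j) (with d_0 = 0). Computing the differences gives [3, 1].
The number of blocks of size exactly k is (#blocks of size ≥ k) − (#blocks of size ≥ k + 1), so the partition is: 2 block(s) of size 1, 1 block(s) of size 2.
In nonincreasing order the block sizes are [2, 1, 1].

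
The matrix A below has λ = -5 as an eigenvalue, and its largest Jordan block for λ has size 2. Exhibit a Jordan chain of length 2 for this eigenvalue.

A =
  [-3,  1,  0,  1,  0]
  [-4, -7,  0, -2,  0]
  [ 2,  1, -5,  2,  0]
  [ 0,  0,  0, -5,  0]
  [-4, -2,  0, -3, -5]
A Jordan chain for λ = -5 of length 2:
v_1 = (2, -4, 2, 0, -4)ᵀ
v_2 = (1, 0, 0, 0, 0)ᵀ

Let N = A − (-5)·I. We want v_2 with N^2 v_2 = 0 but N^1 v_2 ≠ 0; then v_{j-1} := N · v_j for j = 2, …, 2.

Pick v_2 = (1, 0, 0, 0, 0)ᵀ.
Then v_1 = N · v_2 = (2, -4, 2, 0, -4)ᵀ.

Sanity check: (A − (-5)·I) v_1 = (0, 0, 0, 0, 0)ᵀ = 0. ✓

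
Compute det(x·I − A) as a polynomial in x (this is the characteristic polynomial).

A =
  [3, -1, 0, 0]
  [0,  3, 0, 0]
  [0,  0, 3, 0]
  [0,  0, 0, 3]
x^4 - 12*x^3 + 54*x^2 - 108*x + 81

Expanding det(x·I − A) (e.g. by cofactor expansion or by noting that A is similar to its Jordan form J, which has the same characteristic polynomial as A) gives
  χ_A(x) = x^4 - 12*x^3 + 54*x^2 - 108*x + 81
which factors as (x - 3)^4. The eigenvalues (with algebraic multiplicities) are λ = 3 with multiplicity 4.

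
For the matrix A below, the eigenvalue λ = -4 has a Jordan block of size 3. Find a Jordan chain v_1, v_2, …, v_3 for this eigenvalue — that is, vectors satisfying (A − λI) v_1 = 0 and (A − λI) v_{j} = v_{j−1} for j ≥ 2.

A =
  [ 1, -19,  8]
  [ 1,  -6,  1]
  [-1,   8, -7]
A Jordan chain for λ = -4 of length 3:
v_1 = (-2, 2, 6)ᵀ
v_2 = (5, 1, -1)ᵀ
v_3 = (1, 0, 0)ᵀ

Let N = A − (-4)·I. We want v_3 with N^3 v_3 = 0 but N^2 v_3 ≠ 0; then v_{j-1} := N · v_j for j = 3, …, 2.

Pick v_3 = (1, 0, 0)ᵀ.
Then v_2 = N · v_3 = (5, 1, -1)ᵀ.
Then v_1 = N · v_2 = (-2, 2, 6)ᵀ.

Sanity check: (A − (-4)·I) v_1 = (0, 0, 0)ᵀ = 0. ✓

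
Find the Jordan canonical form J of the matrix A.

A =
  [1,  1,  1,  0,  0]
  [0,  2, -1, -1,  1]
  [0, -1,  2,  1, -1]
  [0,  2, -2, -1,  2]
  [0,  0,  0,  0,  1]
J_2(1) ⊕ J_2(1) ⊕ J_1(1)

The characteristic polynomial is
  det(x·I − A) = x^5 - 5*x^4 + 10*x^3 - 10*x^2 + 5*x - 1 = (x - 1)^5

Eigenvalues and multiplicities (the geometric multiplicity of λ is n − rank(A − λI), which equals the number of Jordan blocks for λ):
  λ = 1: algebraic multiplicity = 5, geometric multiplicity = 3

Determining the block sizes for each eigenvalue:
  λ = 1: with am = 5 and gm = 3, the partition is not yet determined (e.g. several partitions of 5 into 3 parts exist). Let N = A − (1)·I. Computing rank(N^1) = 2, rank(N^2) = 0; the number of blocks of size ≥ j is rank(N^{j−1}) − rank(N^j), giving [3, 2]. So we have 2 block(s) of size 2, 1 block(s) of size 1 → block sizes [2, 2, 1]

Assembling the blocks gives a Jordan form
J =
  [1, 1, 0, 0, 0]
  [0, 1, 0, 0, 0]
  [0, 0, 1, 1, 0]
  [0, 0, 0, 1, 0]
  [0, 0, 0, 0, 1]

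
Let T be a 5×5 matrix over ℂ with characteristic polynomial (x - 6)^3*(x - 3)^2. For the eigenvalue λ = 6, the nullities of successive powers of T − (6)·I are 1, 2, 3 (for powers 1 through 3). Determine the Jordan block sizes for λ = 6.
Block sizes for λ = 6: [3]

From the dimensions of kernels of powers, the number of Jordan blocks of size at least j is d_j − d_{j−1} where d_j = dim ker(N^j) (with d_0 = 0). Computing the differences gives [1, 1, 1].
The number of blocks of size exactly k is (#blocks of size ≥ k) − (#blocks of size ≥ k + 1), so the partition is: 1 block(s) of size 3.
In nonincreasing order the block sizes are [3].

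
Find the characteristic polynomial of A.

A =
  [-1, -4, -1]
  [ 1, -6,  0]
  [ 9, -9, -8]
x^3 + 15*x^2 + 75*x + 125

Expanding det(x·I − A) (e.g. by cofactor expansion or by noting that A is similar to its Jordan form J, which has the same characteristic polynomial as A) gives
  χ_A(x) = x^3 + 15*x^2 + 75*x + 125
which factors as (x + 5)^3. The eigenvalues (with algebraic multiplicities) are λ = -5 with multiplicity 3.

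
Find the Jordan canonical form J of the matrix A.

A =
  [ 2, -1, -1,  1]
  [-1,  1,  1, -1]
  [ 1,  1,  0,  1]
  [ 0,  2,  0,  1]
J_3(1) ⊕ J_1(1)

The characteristic polynomial is
  det(x·I − A) = x^4 - 4*x^3 + 6*x^2 - 4*x + 1 = (x - 1)^4

Eigenvalues and multiplicities (the geometric multiplicity of λ is n − rank(A − λI), which equals the number of Jordan blocks for λ):
  λ = 1: algebraic multiplicity = 4, geometric multiplicity = 2

Determining the block sizes for each eigenvalue:
  λ = 1: with am = 4 and gm = 2, the partition is not yet determined (e.g. several partitions of 4 into 2 parts exist). Let N = A − (1)·I. Computing rank(N^1) = 2, rank(N^2) = 1, rank(N^3) = 0; the number of blocks of size ≥ j is rank(N^{j−1}) − rank(N^j), giving [2, 1, 1]. So we have 1 block(s) of size 3, 1 block(s) of size 1 → block sizes [3, 1]

Assembling the blocks gives a Jordan form
J =
  [1, 1, 0, 0]
  [0, 1, 1, 0]
  [0, 0, 1, 0]
  [0, 0, 0, 1]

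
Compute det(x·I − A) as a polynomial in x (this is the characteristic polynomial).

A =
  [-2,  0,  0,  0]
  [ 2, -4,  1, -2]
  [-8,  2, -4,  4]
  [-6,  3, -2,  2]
x^4 + 8*x^3 + 24*x^2 + 32*x + 16

Expanding det(x·I − A) (e.g. by cofactor expansion or by noting that A is similar to its Jordan form J, which has the same characteristic polynomial as A) gives
  χ_A(x) = x^4 + 8*x^3 + 24*x^2 + 32*x + 16
which factors as (x + 2)^4. The eigenvalues (with algebraic multiplicities) are λ = -2 with multiplicity 4.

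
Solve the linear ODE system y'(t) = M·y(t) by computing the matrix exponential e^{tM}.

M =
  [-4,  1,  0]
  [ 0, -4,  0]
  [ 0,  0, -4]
e^{tM} =
  [exp(-4*t), t*exp(-4*t), 0]
  [0, exp(-4*t), 0]
  [0, 0, exp(-4*t)]

Strategy: write M = P · J · P⁻¹ where J is a Jordan canonical form, so e^{tM} = P · e^{tJ} · P⁻¹, and e^{tJ} can be computed block-by-block.

M has Jordan form
J =
  [-4,  1,  0]
  [ 0, -4,  0]
  [ 0,  0, -4]
(up to reordering of blocks).

Per-block formulas:
  For a 1×1 block at λ = -4: exp(t · [-4]) = [e^(-4t)].
  For a 2×2 Jordan block J_2(-4): exp(t · J_2(-4)) = e^(-4t)·(I + t·N), where N is the 2×2 nilpotent shift.

After assembling e^{tJ} and conjugating by P, we get:

e^{tM} =
  [exp(-4*t), t*exp(-4*t), 0]
  [0, exp(-4*t), 0]
  [0, 0, exp(-4*t)]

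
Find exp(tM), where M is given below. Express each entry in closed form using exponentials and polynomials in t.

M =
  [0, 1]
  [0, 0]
e^{tM} =
  [1, t]
  [0, 1]

Strategy: write M = P · J · P⁻¹ where J is a Jordan canonical form, so e^{tM} = P · e^{tJ} · P⁻¹, and e^{tJ} can be computed block-by-block.

M has Jordan form
J =
  [0, 1]
  [0, 0]
(up to reordering of blocks).

Per-block formulas:
  For a 2×2 Jordan block J_2(0): exp(t · J_2(0)) = e^(0t)·(I + t·N), where N is the 2×2 nilpotent shift.

After assembling e^{tJ} and conjugating by P, we get:

e^{tM} =
  [1, t]
  [0, 1]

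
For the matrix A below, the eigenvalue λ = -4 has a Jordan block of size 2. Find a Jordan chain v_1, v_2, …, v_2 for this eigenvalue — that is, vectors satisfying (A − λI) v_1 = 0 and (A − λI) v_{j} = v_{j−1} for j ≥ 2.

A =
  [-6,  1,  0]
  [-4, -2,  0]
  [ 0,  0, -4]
A Jordan chain for λ = -4 of length 2:
v_1 = (-2, -4, 0)ᵀ
v_2 = (1, 0, 0)ᵀ

Let N = A − (-4)·I. We want v_2 with N^2 v_2 = 0 but N^1 v_2 ≠ 0; then v_{j-1} := N · v_j for j = 2, …, 2.

Pick v_2 = (1, 0, 0)ᵀ.
Then v_1 = N · v_2 = (-2, -4, 0)ᵀ.

Sanity check: (A − (-4)·I) v_1 = (0, 0, 0)ᵀ = 0. ✓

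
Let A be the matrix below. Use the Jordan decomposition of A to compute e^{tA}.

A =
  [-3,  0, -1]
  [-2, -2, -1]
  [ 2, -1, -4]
e^{tA} =
  [-t^2*exp(-3*t) + exp(-3*t), t^2*exp(-3*t)/2, t^2*exp(-3*t)/2 - t*exp(-3*t)]
  [-2*t^2*exp(-3*t) - 2*t*exp(-3*t), t^2*exp(-3*t) + t*exp(-3*t) + exp(-3*t), t^2*exp(-3*t) - t*exp(-3*t)]
  [2*t*exp(-3*t), -t*exp(-3*t), -t*exp(-3*t) + exp(-3*t)]

Strategy: write A = P · J · P⁻¹ where J is a Jordan canonical form, so e^{tA} = P · e^{tJ} · P⁻¹, and e^{tJ} can be computed block-by-block.

A has Jordan form
J =
  [-3,  1,  0]
  [ 0, -3,  1]
  [ 0,  0, -3]
(up to reordering of blocks).

Per-block formulas:
  For a 3×3 Jordan block J_3(-3): exp(t · J_3(-3)) = e^(-3t)·(I + t·N + (t^2/2)·N^2), where N is the 3×3 nilpotent shift.

After assembling e^{tJ} and conjugating by P, we get:

e^{tA} =
  [-t^2*exp(-3*t) + exp(-3*t), t^2*exp(-3*t)/2, t^2*exp(-3*t)/2 - t*exp(-3*t)]
  [-2*t^2*exp(-3*t) - 2*t*exp(-3*t), t^2*exp(-3*t) + t*exp(-3*t) + exp(-3*t), t^2*exp(-3*t) - t*exp(-3*t)]
  [2*t*exp(-3*t), -t*exp(-3*t), -t*exp(-3*t) + exp(-3*t)]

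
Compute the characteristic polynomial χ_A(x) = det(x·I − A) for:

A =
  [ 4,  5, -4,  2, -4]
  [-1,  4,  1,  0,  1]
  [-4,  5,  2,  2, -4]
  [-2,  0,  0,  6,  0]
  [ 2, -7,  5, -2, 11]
x^5 - 27*x^4 + 291*x^3 - 1565*x^2 + 4200*x - 4500

Expanding det(x·I − A) (e.g. by cofactor expansion or by noting that A is similar to its Jordan form J, which has the same characteristic polynomial as A) gives
  χ_A(x) = x^5 - 27*x^4 + 291*x^3 - 1565*x^2 + 4200*x - 4500
which factors as (x - 6)^2*(x - 5)^3. The eigenvalues (with algebraic multiplicities) are λ = 5 with multiplicity 3, λ = 6 with multiplicity 2.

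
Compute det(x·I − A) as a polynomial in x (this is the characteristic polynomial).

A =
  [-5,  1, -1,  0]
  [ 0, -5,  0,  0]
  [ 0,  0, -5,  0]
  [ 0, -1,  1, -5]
x^4 + 20*x^3 + 150*x^2 + 500*x + 625

Expanding det(x·I − A) (e.g. by cofactor expansion or by noting that A is similar to its Jordan form J, which has the same characteristic polynomial as A) gives
  χ_A(x) = x^4 + 20*x^3 + 150*x^2 + 500*x + 625
which factors as (x + 5)^4. The eigenvalues (with algebraic multiplicities) are λ = -5 with multiplicity 4.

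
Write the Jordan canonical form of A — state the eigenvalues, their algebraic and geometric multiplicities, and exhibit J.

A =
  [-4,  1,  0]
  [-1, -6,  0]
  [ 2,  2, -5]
J_2(-5) ⊕ J_1(-5)

The characteristic polynomial is
  det(x·I − A) = x^3 + 15*x^2 + 75*x + 125 = (x + 5)^3

Eigenvalues and multiplicities (the geometric multiplicity of λ is n − rank(A − λI), which equals the number of Jordan blocks for λ):
  λ = -5: algebraic multiplicity = 3, geometric multiplicity = 2

Determining the block sizes for each eigenvalue:
  λ = -5: 2 blocks summing to 3 forces exactly one block of size 2 and the rest size 1 → block sizes [2, 1]

Assembling the blocks gives a Jordan form
J =
  [-5,  1,  0]
  [ 0, -5,  0]
  [ 0,  0, -5]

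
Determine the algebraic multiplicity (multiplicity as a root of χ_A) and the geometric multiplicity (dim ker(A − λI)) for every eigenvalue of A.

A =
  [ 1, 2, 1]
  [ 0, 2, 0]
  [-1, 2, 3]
λ = 2: alg = 3, geom = 2

Step 1 — factor the characteristic polynomial to read off the algebraic multiplicities:
  χ_A(x) = (x - 2)^3

Step 2 — compute geometric multiplicities via the rank-nullity identity g(λ) = n − rank(A − λI):
  rank(A − (2)·I) = 1, so dim ker(A − (2)·I) = n − 1 = 2

Summary:
  λ = 2: algebraic multiplicity = 3, geometric multiplicity = 2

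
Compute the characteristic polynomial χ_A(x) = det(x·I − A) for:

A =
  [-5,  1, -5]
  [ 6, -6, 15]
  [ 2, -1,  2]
x^3 + 9*x^2 + 27*x + 27

Expanding det(x·I − A) (e.g. by cofactor expansion or by noting that A is similar to its Jordan form J, which has the same characteristic polynomial as A) gives
  χ_A(x) = x^3 + 9*x^2 + 27*x + 27
which factors as (x + 3)^3. The eigenvalues (with algebraic multiplicities) are λ = -3 with multiplicity 3.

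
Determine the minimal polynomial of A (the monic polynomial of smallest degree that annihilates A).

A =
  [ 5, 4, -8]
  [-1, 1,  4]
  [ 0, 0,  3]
x^2 - 6*x + 9

The characteristic polynomial is χ_A(x) = (x - 3)^3, so the eigenvalues are known. The minimal polynomial is
  m_A(x) = Π_λ (x − λ)^{k_λ}
where k_λ is the size of the *largest* Jordan block for λ (equivalently, the smallest k with (A − λI)^k v = 0 for every generalised eigenvector v of λ).

  λ = 3: largest Jordan block has size 2, contributing (x − 3)^2

So m_A(x) = (x - 3)^2 = x^2 - 6*x + 9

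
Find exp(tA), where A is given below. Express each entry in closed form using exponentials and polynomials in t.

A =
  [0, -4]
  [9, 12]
e^{tA} =
  [-6*t*exp(6*t) + exp(6*t), -4*t*exp(6*t)]
  [9*t*exp(6*t), 6*t*exp(6*t) + exp(6*t)]

Strategy: write A = P · J · P⁻¹ where J is a Jordan canonical form, so e^{tA} = P · e^{tJ} · P⁻¹, and e^{tJ} can be computed block-by-block.

A has Jordan form
J =
  [6, 1]
  [0, 6]
(up to reordering of blocks).

Per-block formulas:
  For a 2×2 Jordan block J_2(6): exp(t · J_2(6)) = e^(6t)·(I + t·N), where N is the 2×2 nilpotent shift.

After assembling e^{tJ} and conjugating by P, we get:

e^{tA} =
  [-6*t*exp(6*t) + exp(6*t), -4*t*exp(6*t)]
  [9*t*exp(6*t), 6*t*exp(6*t) + exp(6*t)]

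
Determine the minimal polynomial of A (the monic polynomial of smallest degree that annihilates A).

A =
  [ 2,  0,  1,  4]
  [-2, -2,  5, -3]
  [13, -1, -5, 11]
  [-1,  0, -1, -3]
x^4 + 8*x^3 + 18*x^2 - 27

The characteristic polynomial is χ_A(x) = (x - 1)*(x + 3)^3, so the eigenvalues are known. The minimal polynomial is
  m_A(x) = Π_λ (x − λ)^{k_λ}
where k_λ is the size of the *largest* Jordan block for λ (equivalently, the smallest k with (A − λI)^k v = 0 for every generalised eigenvector v of λ).

  λ = -3: largest Jordan block has size 3, contributing (x + 3)^3
  λ = 1: largest Jordan block has size 1, contributing (x − 1)

So m_A(x) = (x - 1)*(x + 3)^3 = x^4 + 8*x^3 + 18*x^2 - 27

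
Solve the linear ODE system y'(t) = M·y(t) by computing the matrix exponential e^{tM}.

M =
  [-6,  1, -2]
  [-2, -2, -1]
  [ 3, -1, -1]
e^{tM} =
  [t^2*exp(-3*t)/2 - 3*t*exp(-3*t) + exp(-3*t), t*exp(-3*t), t^2*exp(-3*t)/2 - 2*t*exp(-3*t)]
  [t^2*exp(-3*t)/2 - 2*t*exp(-3*t), t*exp(-3*t) + exp(-3*t), t^2*exp(-3*t)/2 - t*exp(-3*t)]
  [-t^2*exp(-3*t)/2 + 3*t*exp(-3*t), -t*exp(-3*t), -t^2*exp(-3*t)/2 + 2*t*exp(-3*t) + exp(-3*t)]

Strategy: write M = P · J · P⁻¹ where J is a Jordan canonical form, so e^{tM} = P · e^{tJ} · P⁻¹, and e^{tJ} can be computed block-by-block.

M has Jordan form
J =
  [-3,  1,  0]
  [ 0, -3,  1]
  [ 0,  0, -3]
(up to reordering of blocks).

Per-block formulas:
  For a 3×3 Jordan block J_3(-3): exp(t · J_3(-3)) = e^(-3t)·(I + t·N + (t^2/2)·N^2), where N is the 3×3 nilpotent shift.

After assembling e^{tJ} and conjugating by P, we get:

e^{tM} =
  [t^2*exp(-3*t)/2 - 3*t*exp(-3*t) + exp(-3*t), t*exp(-3*t), t^2*exp(-3*t)/2 - 2*t*exp(-3*t)]
  [t^2*exp(-3*t)/2 - 2*t*exp(-3*t), t*exp(-3*t) + exp(-3*t), t^2*exp(-3*t)/2 - t*exp(-3*t)]
  [-t^2*exp(-3*t)/2 + 3*t*exp(-3*t), -t*exp(-3*t), -t^2*exp(-3*t)/2 + 2*t*exp(-3*t) + exp(-3*t)]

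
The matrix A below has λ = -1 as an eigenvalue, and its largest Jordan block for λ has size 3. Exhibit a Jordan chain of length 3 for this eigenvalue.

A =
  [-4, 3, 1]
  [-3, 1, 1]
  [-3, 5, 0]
A Jordan chain for λ = -1 of length 3:
v_1 = (-3, 0, -9)ᵀ
v_2 = (-3, -3, -3)ᵀ
v_3 = (1, 0, 0)ᵀ

Let N = A − (-1)·I. We want v_3 with N^3 v_3 = 0 but N^2 v_3 ≠ 0; then v_{j-1} := N · v_j for j = 3, …, 2.

Pick v_3 = (1, 0, 0)ᵀ.
Then v_2 = N · v_3 = (-3, -3, -3)ᵀ.
Then v_1 = N · v_2 = (-3, 0, -9)ᵀ.

Sanity check: (A − (-1)·I) v_1 = (0, 0, 0)ᵀ = 0. ✓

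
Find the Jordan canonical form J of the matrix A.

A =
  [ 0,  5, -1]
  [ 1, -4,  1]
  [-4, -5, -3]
J_2(-4) ⊕ J_1(1)

The characteristic polynomial is
  det(x·I − A) = x^3 + 7*x^2 + 8*x - 16 = (x - 1)*(x + 4)^2

Eigenvalues and multiplicities (the geometric multiplicity of λ is n − rank(A − λI), which equals the number of Jordan blocks for λ):
  λ = -4: algebraic multiplicity = 2, geometric multiplicity = 1
  λ = 1: algebraic multiplicity = 1, geometric multiplicity = 1

Determining the block sizes for each eigenvalue:
  λ = -4: one block (gm = 1), so the single block has size am = 2 → block sizes [2]
  λ = 1: one block (gm = 1), so the single block has size am = 1 → block sizes [1]

Assembling the blocks gives a Jordan form
J =
  [-4,  1, 0]
  [ 0, -4, 0]
  [ 0,  0, 1]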